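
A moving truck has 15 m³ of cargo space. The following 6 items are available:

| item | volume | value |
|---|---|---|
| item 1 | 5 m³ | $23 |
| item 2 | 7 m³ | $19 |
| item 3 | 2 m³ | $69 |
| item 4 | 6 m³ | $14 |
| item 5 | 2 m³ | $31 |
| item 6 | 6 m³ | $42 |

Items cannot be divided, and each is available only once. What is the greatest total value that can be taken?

$165

This is a 0/1 knapsack; check combinations near the capacity.
- item 1+item 3+item 5+item 6: volume 5+2+2+6=15, value 23+69+31+42=165
- item 3+item 5+item 6: volume 2+2+6=10, value 69+31+42=142
- item 1+item 3+item 4+item 5: volume 5+2+6+2=15, value 23+69+14+31=137
- item 1+item 3+item 6: volume 5+2+6=13, value 23+69+42=134
Best: $165.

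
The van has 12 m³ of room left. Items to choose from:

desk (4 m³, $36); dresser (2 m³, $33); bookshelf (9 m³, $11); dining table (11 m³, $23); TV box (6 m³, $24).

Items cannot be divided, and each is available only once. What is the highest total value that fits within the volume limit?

This is a 0/1 knapsack; check combinations near the capacity.
- desk+dresser+TV box: volume 4+2+6=12, value 36+33+24=93
- desk+dresser: volume 4+2=6, value 36+33=69
- desk+TV box: volume 4+6=10, value 36+24=60
- dresser+TV box: volume 2+6=8, value 33+24=57
Best: $93.

$93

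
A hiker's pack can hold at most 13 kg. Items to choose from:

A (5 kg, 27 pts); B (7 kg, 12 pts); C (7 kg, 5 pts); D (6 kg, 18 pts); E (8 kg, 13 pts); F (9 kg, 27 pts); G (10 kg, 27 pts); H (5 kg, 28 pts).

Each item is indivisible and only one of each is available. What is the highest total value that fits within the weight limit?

55 pts

Check high-value combinations within 13 kg:
- A+H: weight 5+5=10, value 27+28=55
- D+H: weight 6+5=11, value 18+28=46
- A+D: weight 5+6=11, value 27+18=45
Best: 55 pts.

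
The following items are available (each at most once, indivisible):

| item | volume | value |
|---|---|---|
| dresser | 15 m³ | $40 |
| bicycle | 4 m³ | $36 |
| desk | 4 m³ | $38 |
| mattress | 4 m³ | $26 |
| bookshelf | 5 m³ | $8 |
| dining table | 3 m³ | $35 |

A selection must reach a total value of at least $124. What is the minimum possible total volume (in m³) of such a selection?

15

Subsets with value ≥ 124, sorted by total volume:
- bicycle+desk+mattress+dining table: volume 15, value 135
- bicycle+desk+mattress+bookshelf+dining table: volume 20, value 143
- dresser+bicycle+desk+dining table: volume 26, value 149
Minimum volume: 15 m³.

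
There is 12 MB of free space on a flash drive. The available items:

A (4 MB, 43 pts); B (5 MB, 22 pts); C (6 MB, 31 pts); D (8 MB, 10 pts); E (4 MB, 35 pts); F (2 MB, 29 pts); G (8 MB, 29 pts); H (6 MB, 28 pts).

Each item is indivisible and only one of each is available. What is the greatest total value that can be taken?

This is a 0/1 knapsack; check combinations near the capacity.
- A+E+F: size 4+4+2=10, value 43+35+29=107
- A+C+F: size 4+6+2=12, value 43+31+29=103
- A+F+H: size 4+2+6=12, value 43+29+28=100
- C+E+F: size 6+4+2=12, value 31+35+29=95
- A+B+F: size 4+5+2=11, value 43+22+29=94
Best: 107 pts.

107 pts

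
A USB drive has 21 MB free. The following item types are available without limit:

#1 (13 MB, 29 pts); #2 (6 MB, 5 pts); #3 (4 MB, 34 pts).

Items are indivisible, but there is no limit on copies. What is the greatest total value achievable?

170 pts

Best value-per-unit is #3 at 34/4, and filling with it alone uses size 5×4=20. No mix of the others beats 5×34 = 170.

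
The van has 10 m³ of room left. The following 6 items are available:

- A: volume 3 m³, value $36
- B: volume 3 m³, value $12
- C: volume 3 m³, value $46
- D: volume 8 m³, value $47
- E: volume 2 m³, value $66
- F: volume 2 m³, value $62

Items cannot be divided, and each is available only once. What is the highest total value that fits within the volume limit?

$210

Check high-value combinations within 10 m³:
- A+C+E+F: volume 3+3+2+2=10, value 36+46+66+62=210
- B+C+E+F: volume 3+3+2+2=10, value 12+46+66+62=186
- A+B+E+F: volume 3+3+2+2=10, value 36+12+66+62=176
- C+E+F: volume 3+2+2=7, value 46+66+62=174
- A+E+F: volume 3+2+2=7, value 36+66+62=164
Best: $210.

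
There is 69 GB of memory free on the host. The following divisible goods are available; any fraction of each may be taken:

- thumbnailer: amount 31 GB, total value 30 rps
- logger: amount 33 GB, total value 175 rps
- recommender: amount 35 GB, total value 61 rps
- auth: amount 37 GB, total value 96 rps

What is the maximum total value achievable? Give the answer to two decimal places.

268.41

Take in order of value per unit:
- logger (175/33 per unit): all 33 → value 175, running total 175.00
- auth (96/37 per unit): 36 of 37 → value 36×96/37 = 93.4054, running total 268.41
Total 268.41.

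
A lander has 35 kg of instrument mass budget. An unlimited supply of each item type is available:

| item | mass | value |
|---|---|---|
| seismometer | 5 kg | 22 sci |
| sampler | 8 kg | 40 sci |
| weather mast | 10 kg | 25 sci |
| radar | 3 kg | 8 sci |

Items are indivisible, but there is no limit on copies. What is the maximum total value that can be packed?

168 sci

Best value-per-unit is sampler at 40/8; filling with it alone gives 4×40 = 160.
Optimal mix: 4×sampler + 1×radar → mass 35, value 168.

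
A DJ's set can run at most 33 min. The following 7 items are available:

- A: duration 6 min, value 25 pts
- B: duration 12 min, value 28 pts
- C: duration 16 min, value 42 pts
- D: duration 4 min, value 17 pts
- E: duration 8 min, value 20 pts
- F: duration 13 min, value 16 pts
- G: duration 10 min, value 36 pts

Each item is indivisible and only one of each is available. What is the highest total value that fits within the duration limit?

106 pts

This is a 0/1 knapsack; check combinations near the capacity.
- A+B+D+G: duration 6+12+4+10=32, value 25+28+17+36=106
- A+C+G: duration 6+16+10=32, value 25+42+36=103
- A+D+E+G: duration 6+4+8+10=28, value 25+17+20+36=98
- C+D+G: duration 16+4+10=30, value 42+17+36=95
Best: 106 pts.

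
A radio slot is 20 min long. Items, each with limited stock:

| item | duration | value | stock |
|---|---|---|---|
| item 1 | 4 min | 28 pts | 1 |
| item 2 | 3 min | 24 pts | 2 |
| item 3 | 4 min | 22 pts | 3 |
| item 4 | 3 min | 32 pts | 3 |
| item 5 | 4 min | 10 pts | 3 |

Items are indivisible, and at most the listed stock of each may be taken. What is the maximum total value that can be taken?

172 pts

Best selections within duration 20 and stock limits:
- 1×item 1 + 2×item 2 + 3×item 4: duration 19, value 172
- 1×item 1 + 1×item 2 + 1×item 3 + 3×item 4: duration 20, value 170
- 2×item 2 + 1×item 3 + 3×item 4: duration 19, value 166
- 1×item 2 + 2×item 3 + 3×item 4: duration 20, value 164
Best: 172 pts.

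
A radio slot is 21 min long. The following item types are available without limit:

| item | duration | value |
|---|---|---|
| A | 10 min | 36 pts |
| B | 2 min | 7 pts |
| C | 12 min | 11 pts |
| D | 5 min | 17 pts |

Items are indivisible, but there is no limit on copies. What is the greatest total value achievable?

74 pts

Best value-per-unit is A at 36/10; filling with it alone gives 2×36 = 72.
Optimal mix: 1×A + 3×B + 1×D → duration 21, value 74.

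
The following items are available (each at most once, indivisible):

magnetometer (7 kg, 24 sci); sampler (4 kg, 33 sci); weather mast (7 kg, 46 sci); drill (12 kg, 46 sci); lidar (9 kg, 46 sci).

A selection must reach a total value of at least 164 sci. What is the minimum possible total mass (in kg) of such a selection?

Subsets with value ≥ 164, sorted by total mass:
- sampler+weather mast+drill+lidar: mass 32, value 171
- magnetometer+sampler+weather mast+drill+lidar: mass 39, value 195
Minimum mass: 32 kg.

32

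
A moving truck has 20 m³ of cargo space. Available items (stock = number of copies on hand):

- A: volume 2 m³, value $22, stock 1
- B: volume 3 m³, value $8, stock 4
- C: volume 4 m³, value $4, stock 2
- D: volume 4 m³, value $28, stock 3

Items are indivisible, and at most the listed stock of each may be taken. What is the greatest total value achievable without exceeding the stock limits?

$122

Top feasible selections:
- 1×A + 2×B + 3×D: volume 20, value 122
- 1×A + 1×B + 3×D: volume 17, value 114
- 1×A + 1×C + 3×D: volume 18, value 110
- 1×A + 3×D: volume 14, value 106
Best: $122.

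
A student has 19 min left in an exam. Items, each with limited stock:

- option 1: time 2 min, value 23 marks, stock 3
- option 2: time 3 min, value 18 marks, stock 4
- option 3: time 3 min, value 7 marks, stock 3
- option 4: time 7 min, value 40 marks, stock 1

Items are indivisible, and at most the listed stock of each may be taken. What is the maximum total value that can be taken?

Best selections within time 19 and stock limits:
- 3×option 1 + 2×option 2 + 1×option 4: time 19, value 145
- 3×option 1 + 4×option 2: time 18, value 141
- 3×option 1 + 1×option 2 + 1×option 3 + 1×option 4: time 19, value 134
Best: 145 marks.

145 marks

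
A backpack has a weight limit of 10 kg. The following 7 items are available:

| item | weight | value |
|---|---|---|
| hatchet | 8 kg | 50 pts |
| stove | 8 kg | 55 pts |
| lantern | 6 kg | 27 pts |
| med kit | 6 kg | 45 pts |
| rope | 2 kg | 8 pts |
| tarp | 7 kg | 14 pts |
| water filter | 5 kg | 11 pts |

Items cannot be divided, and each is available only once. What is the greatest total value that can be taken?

Check high-value combinations within 10 kg:
- stove+rope: weight 8+2=10, value 55+8=63
- hatchet+rope: weight 8+2=10, value 50+8=58
- stove: weight 8, value 55
- med kit+rope: weight 6+2=8, value 45+8=53
Best: 63 pts.

63 pts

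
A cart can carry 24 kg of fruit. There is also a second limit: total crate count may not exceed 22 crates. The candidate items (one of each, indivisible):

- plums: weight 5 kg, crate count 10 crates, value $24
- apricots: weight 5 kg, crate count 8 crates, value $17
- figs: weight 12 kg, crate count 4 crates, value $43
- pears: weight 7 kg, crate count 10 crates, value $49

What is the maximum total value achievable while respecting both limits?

$109

Feasible sets respecting both limits:
- apricots+figs+pears: weight 24, crate count 22, value 109
- figs+pears: weight 19, crate count 14, value 92
- plums+apricots+figs: weight 22, crate count 22, value 84
- plums+pears: weight 12, crate count 20, value 73
Best: $109.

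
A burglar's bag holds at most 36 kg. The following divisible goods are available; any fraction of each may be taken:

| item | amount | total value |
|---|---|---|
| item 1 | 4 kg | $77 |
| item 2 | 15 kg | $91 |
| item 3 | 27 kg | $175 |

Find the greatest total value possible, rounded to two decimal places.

282.33

Take in order of value per unit:
- item 1 (77/4 per unit): all 4 → value 77, running total 77.00
- item 3 (175/27 per unit): all 27 → value 175, running total 252.00
- item 2 (91/15 per unit): 5 of 15 → value 5×91/15 = 30.3333, running total 282.33
Total 282.33.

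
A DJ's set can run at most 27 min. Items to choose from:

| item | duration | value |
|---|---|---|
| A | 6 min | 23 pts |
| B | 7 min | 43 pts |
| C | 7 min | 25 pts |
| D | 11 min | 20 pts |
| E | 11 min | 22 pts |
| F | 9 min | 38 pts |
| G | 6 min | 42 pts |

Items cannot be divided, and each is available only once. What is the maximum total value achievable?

Check high-value combinations within 27 min:
- A+B+C+G: duration 6+7+7+6=26, value 23+43+25+42=133
- B+F+G: duration 7+9+6=22, value 43+38+42=123
- B+C+G: duration 7+7+6=20, value 43+25+42=110
- A+B+G: duration 6+7+6=19, value 23+43+42=108
Best: 133 pts.

133 pts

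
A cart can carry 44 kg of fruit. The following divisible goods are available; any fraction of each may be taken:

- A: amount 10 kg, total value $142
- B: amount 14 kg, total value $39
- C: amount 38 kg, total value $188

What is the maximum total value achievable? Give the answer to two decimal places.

310.21

Take in order of value per unit:
- A (142/10 per unit): all 10 → value 142, running total 142.00
- C (188/38 per unit): 34 of 38 → value 34×188/38 = 168.2105, running total 310.21
Total 310.21.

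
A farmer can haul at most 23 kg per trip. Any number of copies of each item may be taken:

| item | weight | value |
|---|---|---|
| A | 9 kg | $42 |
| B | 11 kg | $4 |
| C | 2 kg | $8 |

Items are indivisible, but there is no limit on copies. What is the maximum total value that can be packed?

Best value-per-unit is A at 42/9; filling with it alone gives 2×42 = 84.
Optimal mix: 2×A + 2×C → weight 22, value 100.

$100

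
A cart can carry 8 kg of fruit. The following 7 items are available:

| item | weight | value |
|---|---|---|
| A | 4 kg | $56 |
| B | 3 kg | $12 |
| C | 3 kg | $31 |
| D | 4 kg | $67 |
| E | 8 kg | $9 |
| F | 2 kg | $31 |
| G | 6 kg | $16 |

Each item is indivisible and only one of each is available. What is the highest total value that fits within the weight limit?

$123

Check high-value combinations within 8 kg:
- A+D: weight 4+4=8, value 56+67=123
- D+F: weight 4+2=6, value 67+31=98
- C+D: weight 3+4=7, value 31+67=98
- A+F: weight 4+2=6, value 56+31=87
Best: $123.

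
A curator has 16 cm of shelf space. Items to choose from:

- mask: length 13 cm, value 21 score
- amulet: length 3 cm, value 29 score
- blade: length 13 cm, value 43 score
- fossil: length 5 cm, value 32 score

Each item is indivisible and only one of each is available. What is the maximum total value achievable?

72 score

Check high-value combinations within 16 cm:
- amulet+blade: length 3+13=16, value 29+43=72
- amulet+fossil: length 3+5=8, value 29+32=61
- mask+amulet: length 13+3=16, value 21+29=50
- blade: length 13, value 43
Best: 72 score.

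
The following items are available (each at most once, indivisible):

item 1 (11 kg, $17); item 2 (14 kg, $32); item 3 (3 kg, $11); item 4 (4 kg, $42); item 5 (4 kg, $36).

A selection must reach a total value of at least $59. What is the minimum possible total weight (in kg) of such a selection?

Subsets with value ≥ 59, sorted by total weight:
- item 4+item 5: weight 8, value 78
- item 3+item 4+item 5: weight 11, value 89
Minimum weight: 8 kg.

8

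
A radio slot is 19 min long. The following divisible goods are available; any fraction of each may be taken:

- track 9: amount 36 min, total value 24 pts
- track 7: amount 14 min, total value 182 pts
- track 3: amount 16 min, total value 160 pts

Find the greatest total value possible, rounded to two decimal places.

232.00

Take in order of value per unit:
- track 7 (182/14 per unit): all 14 → value 182, running total 182.00
- track 3 (160/16 per unit): 5 of 16 → value 5×160/16 = 50.0000, running total 232.00
Total 232.00.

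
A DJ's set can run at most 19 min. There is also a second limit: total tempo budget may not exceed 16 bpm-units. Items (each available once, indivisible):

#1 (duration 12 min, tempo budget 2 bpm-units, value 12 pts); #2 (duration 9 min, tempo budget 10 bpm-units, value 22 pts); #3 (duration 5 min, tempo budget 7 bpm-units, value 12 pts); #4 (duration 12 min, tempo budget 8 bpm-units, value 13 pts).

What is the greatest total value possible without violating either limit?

25 pts

Feasible sets respecting both limits:
- #3+#4: duration 17, tempo budget 15, value 25
- #1+#3: duration 17, tempo budget 9, value 24
- #2: duration 9, tempo budget 10, value 22
- #4: duration 12, tempo budget 8, value 13
Best: 25 pts.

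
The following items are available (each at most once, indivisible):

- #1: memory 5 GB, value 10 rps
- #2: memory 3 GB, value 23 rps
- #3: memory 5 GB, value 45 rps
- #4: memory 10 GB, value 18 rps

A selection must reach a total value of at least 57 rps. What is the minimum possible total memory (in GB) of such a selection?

Subsets with value ≥ 57, sorted by total memory:
- #2+#3: memory 8, value 68
- #1+#2+#3: memory 13, value 78
Minimum memory: 8 GB.

8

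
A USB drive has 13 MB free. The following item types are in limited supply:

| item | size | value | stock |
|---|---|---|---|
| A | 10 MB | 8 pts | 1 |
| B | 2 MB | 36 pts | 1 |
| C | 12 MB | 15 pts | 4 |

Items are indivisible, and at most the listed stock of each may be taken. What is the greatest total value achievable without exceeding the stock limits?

44 pts

Best selections within size 13 and stock limits:
- 1×A + 1×B: size 12, value 44
- 1×B: size 2, value 36
- 1×C: size 12, value 15
Best: 44 pts.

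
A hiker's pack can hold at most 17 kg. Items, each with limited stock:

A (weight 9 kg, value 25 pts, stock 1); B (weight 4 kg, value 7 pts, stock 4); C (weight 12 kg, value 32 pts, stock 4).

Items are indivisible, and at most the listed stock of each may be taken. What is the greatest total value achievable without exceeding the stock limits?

Top feasible selections:
- 1×B + 1×C: weight 16, value 39
- 1×A + 2×B: weight 17, value 39
- 1×C: weight 12, value 32
- 1×A + 1×B: weight 13, value 32
Best: 39 pts.

39 pts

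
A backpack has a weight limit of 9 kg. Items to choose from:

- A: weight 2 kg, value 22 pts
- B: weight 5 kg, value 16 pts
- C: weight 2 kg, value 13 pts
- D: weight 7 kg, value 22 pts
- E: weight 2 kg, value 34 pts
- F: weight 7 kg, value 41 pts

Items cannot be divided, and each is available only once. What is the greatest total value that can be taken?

Check high-value combinations within 9 kg:
- E+F: weight 2+7=9, value 34+41=75
- A+B+E: weight 2+5+2=9, value 22+16+34=72
- A+C+E: weight 2+2+2=6, value 22+13+34=69
- B+C+E: weight 5+2+2=9, value 16+13+34=63
- A+F: weight 2+7=9, value 22+41=63
Best: 75 pts.

75 pts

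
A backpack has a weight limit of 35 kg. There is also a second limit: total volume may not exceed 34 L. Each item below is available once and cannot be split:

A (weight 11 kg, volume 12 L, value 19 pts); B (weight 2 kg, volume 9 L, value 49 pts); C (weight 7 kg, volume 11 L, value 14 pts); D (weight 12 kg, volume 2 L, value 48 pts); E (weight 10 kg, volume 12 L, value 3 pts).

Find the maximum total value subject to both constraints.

Feasible sets respecting both limits:
- A+B+C+D: weight 32, volume 34, value 130
- A+B+D: weight 25, volume 23, value 116
- B+C+D+E: weight 31, volume 34, value 114
Best: 130 pts.

130 pts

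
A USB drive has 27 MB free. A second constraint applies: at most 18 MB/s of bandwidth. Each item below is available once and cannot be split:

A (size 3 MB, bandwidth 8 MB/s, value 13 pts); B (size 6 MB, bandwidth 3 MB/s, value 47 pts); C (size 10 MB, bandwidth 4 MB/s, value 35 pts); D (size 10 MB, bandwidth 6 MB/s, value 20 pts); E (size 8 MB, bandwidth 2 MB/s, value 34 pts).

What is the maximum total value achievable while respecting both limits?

Feasible sets respecting both limits:
- A+B+C+E: size 27, bandwidth 17, value 129
- B+C+E: size 24, bandwidth 9, value 116
- B+C+D: size 26, bandwidth 13, value 102
Best: 129 pts.

129 pts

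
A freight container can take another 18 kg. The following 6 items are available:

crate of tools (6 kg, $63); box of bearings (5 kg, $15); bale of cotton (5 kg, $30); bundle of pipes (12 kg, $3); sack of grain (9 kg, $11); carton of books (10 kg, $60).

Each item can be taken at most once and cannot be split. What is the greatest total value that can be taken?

This is a 0/1 knapsack; check combinations near the capacity.
- crate of tools+carton of books: weight 6+10=16, value 63+60=123
- crate of tools+box of bearings+bale of cotton: weight 6+5+5=16, value 63+15+30=108
- crate of tools+bale of cotton: weight 6+5=11, value 63+30=93
- bale of cotton+carton of books: weight 5+10=15, value 30+60=90
Best: $123.

$123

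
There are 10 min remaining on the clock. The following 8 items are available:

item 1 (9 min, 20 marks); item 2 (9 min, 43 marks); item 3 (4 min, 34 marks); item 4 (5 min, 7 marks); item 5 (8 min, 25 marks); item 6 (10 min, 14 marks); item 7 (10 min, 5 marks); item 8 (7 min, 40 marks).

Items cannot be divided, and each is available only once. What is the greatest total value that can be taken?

Check high-value combinations within 10 min:
- item 2: time 9, value 43
- item 3+item 4: time 4+5=9, value 34+7=41
- item 8: time 7, value 40
- item 3: time 4, value 34
- item 5: time 8, value 25
Best: 43 marks.

43 marks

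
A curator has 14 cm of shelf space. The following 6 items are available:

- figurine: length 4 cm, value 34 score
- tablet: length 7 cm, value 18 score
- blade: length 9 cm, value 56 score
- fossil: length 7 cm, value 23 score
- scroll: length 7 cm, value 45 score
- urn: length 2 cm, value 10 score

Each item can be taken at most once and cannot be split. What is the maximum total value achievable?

90 score

Check high-value combinations within 14 cm:
- figurine+blade: length 4+9=13, value 34+56=90
- figurine+scroll+urn: length 4+7+2=13, value 34+45+10=89
- figurine+scroll: length 4+7=11, value 34+45=79
Best: 90 score.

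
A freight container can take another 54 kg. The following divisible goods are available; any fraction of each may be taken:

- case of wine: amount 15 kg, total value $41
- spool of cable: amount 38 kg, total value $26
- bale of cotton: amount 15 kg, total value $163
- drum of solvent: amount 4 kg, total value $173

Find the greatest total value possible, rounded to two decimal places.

Take in order of value per unit:
- drum of solvent (173/4 per unit): all 4 → value 173, running total 173.00
- bale of cotton (163/15 per unit): all 15 → value 163, running total 336.00
- case of wine (41/15 per unit): all 15 → value 41, running total 377.00
- spool of cable (26/38 per unit): 20 of 38 → value 20×26/38 = 13.6842, running total 390.68
Total 390.68.

390.68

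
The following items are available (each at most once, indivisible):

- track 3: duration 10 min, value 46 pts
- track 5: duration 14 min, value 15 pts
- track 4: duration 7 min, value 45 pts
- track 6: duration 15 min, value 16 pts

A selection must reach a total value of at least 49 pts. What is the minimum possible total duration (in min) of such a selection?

Subsets with value ≥ 49, sorted by total duration:
- track 3+track 4: duration 17, value 91
- track 5+track 4: duration 21, value 60
Minimum duration: 17 min.

17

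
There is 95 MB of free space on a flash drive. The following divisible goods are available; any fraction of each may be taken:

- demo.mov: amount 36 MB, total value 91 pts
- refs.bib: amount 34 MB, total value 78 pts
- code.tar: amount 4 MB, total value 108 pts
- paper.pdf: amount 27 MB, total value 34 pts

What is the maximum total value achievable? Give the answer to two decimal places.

Take in order of value per unit:
- code.tar (108/4 per unit): all 4 → value 108, running total 108.00
- demo.mov (91/36 per unit): all 36 → value 91, running total 199.00
- refs.bib (78/34 per unit): all 34 → value 78, running total 277.00
- paper.pdf (34/27 per unit): 21 of 27 → value 21×34/27 = 26.4444, running total 303.44
Total 303.44.

303.44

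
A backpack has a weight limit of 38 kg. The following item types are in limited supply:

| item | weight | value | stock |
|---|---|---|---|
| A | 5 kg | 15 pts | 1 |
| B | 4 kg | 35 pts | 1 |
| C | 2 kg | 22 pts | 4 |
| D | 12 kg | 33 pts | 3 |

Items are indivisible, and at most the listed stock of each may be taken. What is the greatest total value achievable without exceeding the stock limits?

Best selections within weight 38 and stock limits:
- 1×B + 4×C + 2×D: weight 36, value 189
- 1×A + 1×B + 4×C + 1×D: weight 29, value 171
- 1×A + 4×C + 2×D: weight 37, value 169
- 1×B + 3×C + 2×D: weight 34, value 167
Best: 189 pts.

189 pts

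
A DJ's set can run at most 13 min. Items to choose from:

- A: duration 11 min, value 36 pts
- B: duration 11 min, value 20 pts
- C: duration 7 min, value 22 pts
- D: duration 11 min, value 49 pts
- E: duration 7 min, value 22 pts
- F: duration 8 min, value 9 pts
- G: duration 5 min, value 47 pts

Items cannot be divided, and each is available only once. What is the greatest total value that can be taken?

This is a 0/1 knapsack; check combinations near the capacity.
- C+G: duration 7+5=12, value 22+47=69
- E+G: duration 7+5=12, value 22+47=69
- F+G: duration 8+5=13, value 9+47=56
- D: duration 11, value 49
Best: 69 pts.

69 pts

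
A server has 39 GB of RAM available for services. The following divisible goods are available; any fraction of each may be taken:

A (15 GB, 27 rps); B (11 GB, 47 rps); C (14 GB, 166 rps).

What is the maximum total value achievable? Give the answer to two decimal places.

238.20

Take in order of value per unit:
- C (166/14 per unit): all 14 → value 166, running total 166.00
- B (47/11 per unit): all 11 → value 47, running total 213.00
- A (27/15 per unit): 14 of 15 → value 14×27/15 = 25.2000, running total 238.20
Total 238.20.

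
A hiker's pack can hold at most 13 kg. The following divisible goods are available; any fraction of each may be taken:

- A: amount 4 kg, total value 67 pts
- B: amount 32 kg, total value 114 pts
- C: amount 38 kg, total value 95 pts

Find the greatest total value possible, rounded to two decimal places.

99.06

Take in order of value per unit:
- A (67/4 per unit): all 4 → value 67, running total 67.00
- B (114/32 per unit): 9 of 32 → value 9×114/32 = 32.0625, running total 99.06
Total 99.06.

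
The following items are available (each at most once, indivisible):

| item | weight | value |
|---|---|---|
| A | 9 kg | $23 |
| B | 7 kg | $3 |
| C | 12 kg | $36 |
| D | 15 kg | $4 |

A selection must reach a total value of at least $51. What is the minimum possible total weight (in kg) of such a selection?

Subsets with value ≥ 51, sorted by total weight:
- A+C: weight 21, value 59
- A+B+C: weight 28, value 62
- A+C+D: weight 36, value 63
- A+B+C+D: weight 43, value 66
Minimum weight: 21 kg.

21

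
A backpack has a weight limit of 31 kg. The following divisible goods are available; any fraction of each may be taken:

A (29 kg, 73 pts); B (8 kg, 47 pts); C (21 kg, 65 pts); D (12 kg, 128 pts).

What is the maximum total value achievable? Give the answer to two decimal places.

Take in order of value per unit:
- D (128/12 per unit): all 12 → value 128, running total 128.00
- B (47/8 per unit): all 8 → value 47, running total 175.00
- C (65/21 per unit): 11 of 21 → value 11×65/21 = 34.0476, running total 209.05
Total 209.05.

209.05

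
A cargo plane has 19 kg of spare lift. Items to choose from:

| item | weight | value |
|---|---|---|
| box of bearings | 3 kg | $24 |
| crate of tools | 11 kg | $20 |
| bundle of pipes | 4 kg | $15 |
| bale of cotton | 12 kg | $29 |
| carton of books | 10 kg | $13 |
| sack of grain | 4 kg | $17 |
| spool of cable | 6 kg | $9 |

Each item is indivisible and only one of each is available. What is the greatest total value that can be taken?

Check high-value combinations within 19 kg:
- box of bearings+bale of cotton+sack of grain: weight 3+12+4=19, value 24+29+17=70
- box of bearings+bundle of pipes+bale of cotton: weight 3+4+12=19, value 24+15+29=68
- box of bearings+bundle of pipes+sack of grain+spool of cable: weight 3+4+4+6=17, value 24+15+17+9=65
Best: $70.

$70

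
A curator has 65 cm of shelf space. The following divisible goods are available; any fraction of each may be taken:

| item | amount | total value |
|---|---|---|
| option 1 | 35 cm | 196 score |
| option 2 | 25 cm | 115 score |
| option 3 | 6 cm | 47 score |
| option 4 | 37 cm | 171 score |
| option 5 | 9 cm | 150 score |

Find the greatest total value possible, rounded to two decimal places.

Take in order of value per unit:
- option 5 (150/9 per unit): all 9 → value 150, running total 150.00
- option 3 (47/6 per unit): all 6 → value 47, running total 197.00
- option 1 (196/35 per unit): all 35 → value 196, running total 393.00
- option 4 (171/37 per unit): 15 of 37 → value 15×171/37 = 69.3243, running total 462.32
Total 462.32.

462.32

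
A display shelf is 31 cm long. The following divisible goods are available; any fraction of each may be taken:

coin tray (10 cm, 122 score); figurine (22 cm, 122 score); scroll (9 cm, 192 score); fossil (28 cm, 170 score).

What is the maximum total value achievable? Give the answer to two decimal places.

Take in order of value per unit:
- scroll (192/9 per unit): all 9 → value 192, running total 192.00
- coin tray (122/10 per unit): all 10 → value 122, running total 314.00
- fossil (170/28 per unit): 12 of 28 → value 12×170/28 = 72.8571, running total 386.86
Total 386.86.

386.86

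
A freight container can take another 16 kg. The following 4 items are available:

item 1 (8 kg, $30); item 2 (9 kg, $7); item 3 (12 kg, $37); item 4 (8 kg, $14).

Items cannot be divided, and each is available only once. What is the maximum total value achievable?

Check high-value combinations within 16 kg:
- item 1+item 4: weight 8+8=16, value 30+14=44
- item 3: weight 12, value 37
- item 1: weight 8, value 30
Best: $44.

$44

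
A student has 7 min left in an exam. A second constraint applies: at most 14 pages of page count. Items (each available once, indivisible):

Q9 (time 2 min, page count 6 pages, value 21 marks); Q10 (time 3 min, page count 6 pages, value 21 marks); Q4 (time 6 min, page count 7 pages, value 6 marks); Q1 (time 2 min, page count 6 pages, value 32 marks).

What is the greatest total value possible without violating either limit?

53 marks

Feasible sets respecting both limits:
- Q9+Q1: time 4, page count 12, value 53
- Q10+Q1: time 5, page count 12, value 53
- Q9+Q10: time 5, page count 12, value 42
Best: 53 marks.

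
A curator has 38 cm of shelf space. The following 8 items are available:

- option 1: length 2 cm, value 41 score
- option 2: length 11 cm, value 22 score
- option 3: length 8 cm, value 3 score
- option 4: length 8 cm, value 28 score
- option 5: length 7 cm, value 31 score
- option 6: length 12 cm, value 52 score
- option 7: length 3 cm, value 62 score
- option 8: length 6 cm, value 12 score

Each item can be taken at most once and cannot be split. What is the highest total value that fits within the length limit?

Check high-value combinations within 38 cm:
- option 1+option 4+option 5+option 6+option 7+option 8: length 2+8+7+12+3+6=38, value 41+28+31+52+62+12=226
- option 1+option 4+option 5+option 6+option 7: length 2+8+7+12+3=32, value 41+28+31+52+62=214
- option 1+option 2+option 5+option 6+option 7: length 2+11+7+12+3=35, value 41+22+31+52+62=208
- option 1+option 2+option 4+option 6+option 7: length 2+11+8+12+3=36, value 41+22+28+52+62=205
- option 1+option 3+option 5+option 6+option 7+option 8: length 2+8+7+12+3+6=38, value 41+3+31+52+62+12=201
Best: 226 score.

226 score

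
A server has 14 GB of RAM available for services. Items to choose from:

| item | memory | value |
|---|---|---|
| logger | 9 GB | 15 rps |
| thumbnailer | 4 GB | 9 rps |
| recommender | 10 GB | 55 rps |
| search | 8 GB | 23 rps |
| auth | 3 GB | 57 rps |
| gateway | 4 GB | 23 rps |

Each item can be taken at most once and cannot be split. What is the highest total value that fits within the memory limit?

112 rps

Check high-value combinations within 14 GB:
- recommender+auth: memory 10+3=13, value 55+57=112
- thumbnailer+auth+gateway: memory 4+3+4=11, value 9+57+23=89
- auth+gateway: memory 3+4=7, value 57+23=80
- search+auth: memory 8+3=11, value 23+57=80
- recommender+gateway: memory 10+4=14, value 55+23=78
Best: 112 rps.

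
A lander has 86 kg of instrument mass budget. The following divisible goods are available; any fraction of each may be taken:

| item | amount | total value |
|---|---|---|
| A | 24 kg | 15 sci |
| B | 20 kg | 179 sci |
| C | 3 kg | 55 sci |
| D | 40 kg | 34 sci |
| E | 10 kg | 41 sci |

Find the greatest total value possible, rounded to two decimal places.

317.13

Take in order of value per unit:
- C (55/3 per unit): all 3 → value 55, running total 55.00
- B (179/20 per unit): all 20 → value 179, running total 234.00
- E (41/10 per unit): all 10 → value 41, running total 275.00
- D (34/40 per unit): all 40 → value 34, running total 309.00
- A (15/24 per unit): 13 of 24 → value 13×15/24 = 8.1250, running total 317.13
Total 317.13.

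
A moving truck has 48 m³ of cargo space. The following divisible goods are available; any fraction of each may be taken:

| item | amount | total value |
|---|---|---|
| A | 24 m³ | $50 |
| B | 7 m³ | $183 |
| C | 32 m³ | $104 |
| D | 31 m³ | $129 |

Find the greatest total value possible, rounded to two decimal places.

344.50

Take in order of value per unit:
- B (183/7 per unit): all 7 → value 183, running total 183.00
- D (129/31 per unit): all 31 → value 129, running total 312.00
- C (104/32 per unit): 10 of 32 → value 10×104/32 = 32.5000, running total 344.50
Total 344.50.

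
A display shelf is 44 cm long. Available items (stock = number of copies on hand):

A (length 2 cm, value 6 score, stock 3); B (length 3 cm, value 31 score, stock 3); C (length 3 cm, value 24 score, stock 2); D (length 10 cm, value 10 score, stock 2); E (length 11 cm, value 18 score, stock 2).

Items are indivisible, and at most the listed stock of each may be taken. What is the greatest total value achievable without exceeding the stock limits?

Top feasible selections:
- 3×A + 3×B + 2×C + 2×E: length 43, value 195
- 2×A + 3×B + 2×C + 2×E: length 41, value 189
- 3×A + 3×B + 2×C + 1×D + 1×E: length 42, value 187
Best: 195 score.

195 score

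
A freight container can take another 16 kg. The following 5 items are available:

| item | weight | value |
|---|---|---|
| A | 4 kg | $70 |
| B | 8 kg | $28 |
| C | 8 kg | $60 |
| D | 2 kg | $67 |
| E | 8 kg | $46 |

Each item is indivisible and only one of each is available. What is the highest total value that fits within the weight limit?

$197

Check high-value combinations within 16 kg:
- A+C+D: weight 4+8+2=14, value 70+60+67=197
- A+D+E: weight 4+2+8=14, value 70+67+46=183
- A+B+D: weight 4+8+2=14, value 70+28+67=165
- A+D: weight 4+2=6, value 70+67=137
Best: $197.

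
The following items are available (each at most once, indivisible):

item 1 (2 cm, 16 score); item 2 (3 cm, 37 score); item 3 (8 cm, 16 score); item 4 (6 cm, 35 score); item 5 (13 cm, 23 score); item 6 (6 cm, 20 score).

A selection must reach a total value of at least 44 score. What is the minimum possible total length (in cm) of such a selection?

5

Subsets with value ≥ 44, sorted by total length:
- item 1+item 2: length 5, value 53
- item 1+item 4: length 8, value 51
- item 2+item 4: length 9, value 72
- item 2+item 6: length 9, value 57
Minimum length: 5 cm.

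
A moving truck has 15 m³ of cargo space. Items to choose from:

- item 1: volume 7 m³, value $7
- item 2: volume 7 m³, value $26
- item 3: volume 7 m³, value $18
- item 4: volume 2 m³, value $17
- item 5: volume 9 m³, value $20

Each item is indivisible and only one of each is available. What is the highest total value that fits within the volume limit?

$44

Check high-value combinations within 15 m³:
- item 2+item 3: volume 7+7=14, value 26+18=44
- item 2+item 4: volume 7+2=9, value 26+17=43
- item 4+item 5: volume 2+9=11, value 17+20=37
- item 3+item 4: volume 7+2=9, value 18+17=35
Best: $44.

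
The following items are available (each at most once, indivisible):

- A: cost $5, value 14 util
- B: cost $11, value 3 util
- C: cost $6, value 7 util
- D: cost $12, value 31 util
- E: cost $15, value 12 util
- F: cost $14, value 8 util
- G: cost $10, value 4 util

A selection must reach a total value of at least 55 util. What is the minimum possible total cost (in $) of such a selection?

32

Subsets with value ≥ 55, sorted by total cost:
- A+D+E: cost 32, value 57
- A+C+D+G: cost 33, value 56
- A+B+C+D: cost 34, value 55
- A+C+D+F: cost 37, value 60
Minimum cost: 32 $.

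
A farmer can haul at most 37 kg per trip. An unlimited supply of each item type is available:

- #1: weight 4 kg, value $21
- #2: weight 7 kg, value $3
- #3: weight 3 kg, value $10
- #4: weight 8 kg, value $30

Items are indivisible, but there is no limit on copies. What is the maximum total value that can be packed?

$189

Best value-per-unit is #1 at 21/4, and filling with it alone uses weight 9×4=36. No mix of the others beats 9×21 = 189.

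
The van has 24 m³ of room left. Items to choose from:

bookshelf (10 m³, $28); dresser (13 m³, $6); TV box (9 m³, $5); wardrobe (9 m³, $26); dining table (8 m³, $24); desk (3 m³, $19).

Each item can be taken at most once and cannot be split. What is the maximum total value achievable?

$73

Check high-value combinations within 24 m³:
- bookshelf+wardrobe+desk: volume 10+9+3=22, value 28+26+19=73
- bookshelf+dining table+desk: volume 10+8+3=21, value 28+24+19=71
- wardrobe+dining table+desk: volume 9+8+3=20, value 26+24+19=69
- bookshelf+wardrobe: volume 10+9=19, value 28+26=54
- bookshelf+dining table: volume 10+8=18, value 28+24=52
Best: $73.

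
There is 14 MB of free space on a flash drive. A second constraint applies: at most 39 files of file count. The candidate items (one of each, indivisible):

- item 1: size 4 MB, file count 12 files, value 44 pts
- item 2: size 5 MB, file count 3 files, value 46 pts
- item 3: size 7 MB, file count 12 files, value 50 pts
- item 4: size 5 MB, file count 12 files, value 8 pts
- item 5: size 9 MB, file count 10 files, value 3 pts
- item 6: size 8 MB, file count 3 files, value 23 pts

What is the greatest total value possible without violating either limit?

98 pts

Feasible sets respecting both limits:
- item 1+item 2+item 4: size 14, file count 27, value 98
- item 2+item 3: size 12, file count 15, value 96
- item 1+item 3: size 11, file count 24, value 94
- item 1+item 2: size 9, file count 15, value 90
Best: 98 pts.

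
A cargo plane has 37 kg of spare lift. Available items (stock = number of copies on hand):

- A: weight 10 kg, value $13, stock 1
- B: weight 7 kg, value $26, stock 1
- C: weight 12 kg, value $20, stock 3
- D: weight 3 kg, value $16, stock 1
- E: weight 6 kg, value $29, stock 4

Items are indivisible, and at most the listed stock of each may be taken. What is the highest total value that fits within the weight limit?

$158

Best selections within weight 37 and stock limits:
- 1×B + 1×D + 4×E: weight 34, value 158
- 1×A + 1×D + 4×E: weight 37, value 145
- 1×B + 4×E: weight 31, value 142
Best: $158.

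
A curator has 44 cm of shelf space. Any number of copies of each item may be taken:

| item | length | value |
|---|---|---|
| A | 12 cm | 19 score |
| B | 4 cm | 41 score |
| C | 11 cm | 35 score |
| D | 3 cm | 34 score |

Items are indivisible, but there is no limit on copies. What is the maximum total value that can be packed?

Best value-per-unit is D at 34/3; filling with it alone gives 14×34 = 476.
Optimal mix: 2×B + 12×D → length 44, value 490.

490 score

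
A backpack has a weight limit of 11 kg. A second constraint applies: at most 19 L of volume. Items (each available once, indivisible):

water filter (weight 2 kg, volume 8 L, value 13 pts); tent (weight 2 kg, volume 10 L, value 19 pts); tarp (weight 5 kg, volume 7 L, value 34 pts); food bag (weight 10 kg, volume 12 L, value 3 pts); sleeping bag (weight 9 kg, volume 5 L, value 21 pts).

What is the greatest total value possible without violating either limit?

Feasible sets respecting both limits:
- tent+tarp: weight 7, volume 17, value 53
- water filter+tarp: weight 7, volume 15, value 47
- tent+sleeping bag: weight 11, volume 15, value 40
Best: 53 pts.

53 pts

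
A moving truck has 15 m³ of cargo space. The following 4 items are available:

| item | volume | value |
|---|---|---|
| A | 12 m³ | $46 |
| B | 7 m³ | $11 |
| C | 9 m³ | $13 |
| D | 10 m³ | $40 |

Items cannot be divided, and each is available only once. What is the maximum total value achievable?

This is a 0/1 knapsack; check combinations near the capacity.
- A: volume 12, value 46
- D: volume 10, value 40
- C: volume 9, value 13
- B: volume 7, value 11
Best: $46.

$46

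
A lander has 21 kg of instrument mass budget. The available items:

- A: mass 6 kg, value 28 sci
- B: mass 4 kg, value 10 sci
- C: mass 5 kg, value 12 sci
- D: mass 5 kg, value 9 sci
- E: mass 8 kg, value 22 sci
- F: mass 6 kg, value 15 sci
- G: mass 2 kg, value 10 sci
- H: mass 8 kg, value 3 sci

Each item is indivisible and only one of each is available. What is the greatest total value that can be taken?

72 sci

This is a 0/1 knapsack; check combinations near the capacity.
- A+C+E+G: mass 6+5+8+2=21, value 28+12+22+10=72
- A+B+E+G: mass 6+4+8+2=20, value 28+10+22+10=70
- A+D+E+G: mass 6+5+8+2=21, value 28+9+22+10=69
- A+C+F+G: mass 6+5+6+2=19, value 28+12+15+10=65
Best: 72 sci.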